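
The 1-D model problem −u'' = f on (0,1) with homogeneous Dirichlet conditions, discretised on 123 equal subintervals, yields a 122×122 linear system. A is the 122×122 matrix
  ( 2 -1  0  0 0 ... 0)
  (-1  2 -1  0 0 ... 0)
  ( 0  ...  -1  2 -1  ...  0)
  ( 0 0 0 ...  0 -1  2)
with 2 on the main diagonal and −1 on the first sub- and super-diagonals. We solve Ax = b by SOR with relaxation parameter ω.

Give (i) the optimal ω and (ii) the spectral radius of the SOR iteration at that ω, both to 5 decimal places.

½·tridiag(1,0,1) at n=122: λ_k = cos(kπ/123); max |λ| at k=1 ⇒ ρ_J = cos(π/123) ≈ 0.99967.
√(1 − cos²(π/123)) = sin(π/123) ≈ 0.025539.
So ω* = 2/1.025539 = 1.95019 (Young).
At ω = 1.95019 every |λ(B_ω)| = ω−1, so ρ_SOR = 0.95019.

ω* = 1.95019, ρ_SOR = 0.95019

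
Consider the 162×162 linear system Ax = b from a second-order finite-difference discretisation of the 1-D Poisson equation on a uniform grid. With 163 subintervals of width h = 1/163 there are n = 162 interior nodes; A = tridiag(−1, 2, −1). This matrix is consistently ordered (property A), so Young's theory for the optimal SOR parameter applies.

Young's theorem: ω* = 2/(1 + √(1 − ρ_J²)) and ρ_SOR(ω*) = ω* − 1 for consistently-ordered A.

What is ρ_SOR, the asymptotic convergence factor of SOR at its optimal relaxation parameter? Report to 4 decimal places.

ρ_SOR = 0.9622

With n=162, ρ(Jacobi) = cos(π/163) = 0.9998.
√(1−ρ_J²) = |sin(π/163)| = 0.01927
Then 2/(1+√(1−ρ_J²)) = 2/(1+0.01927); ω* = 2/1.01927 = 1.9622.
[ρ_SOR] ω* − 1 = 0.9622.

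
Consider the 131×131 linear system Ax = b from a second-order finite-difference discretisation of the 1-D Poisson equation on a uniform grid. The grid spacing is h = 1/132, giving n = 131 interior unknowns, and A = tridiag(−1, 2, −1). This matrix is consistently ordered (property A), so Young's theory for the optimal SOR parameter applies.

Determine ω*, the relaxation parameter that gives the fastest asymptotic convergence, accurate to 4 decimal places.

ω* = 1.9535

ρ_J = max_k |cos(kπ/132)| = cos(π/132) = 0.9997
1 − cos²(π/132) = sin²(π/132) ⇒ √(1−ρ_J²) = sin(π/132) = 0.02380.
ω* = 2/(1 + 0.02380) = 2/1.02380 = 1.9535.
At ω = 1.9535 every |λ(B_ω)| = ω−1, so ρ_SOR = 0.9535.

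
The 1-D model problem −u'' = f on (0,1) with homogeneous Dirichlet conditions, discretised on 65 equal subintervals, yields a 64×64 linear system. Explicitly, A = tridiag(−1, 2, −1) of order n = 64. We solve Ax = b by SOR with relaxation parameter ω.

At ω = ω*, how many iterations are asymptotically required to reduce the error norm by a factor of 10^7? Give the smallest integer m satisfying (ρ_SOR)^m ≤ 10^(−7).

With n=64, ρ(Jacobi) = cos(π/65) = 0.9988322.
1 − cos²(π/65) = sin²(π/65) ⇒ √(1−ρ_J²) = sin(π/65) = 0.0483134.
[ω*] 2 ÷ (1 + 0.0483134) = 2 ÷ 1.0483134 = 1.9078264.
and ρ(B_{ω*}) = 1.9078264 − 1 = 0.9078264.
7·ln10 = 16.1181; −ln(0.9078264) = 0.0967021; m = ⌈16.1181/0.0967021⌉ = ⌈166.678⌉ = 167.

m = 167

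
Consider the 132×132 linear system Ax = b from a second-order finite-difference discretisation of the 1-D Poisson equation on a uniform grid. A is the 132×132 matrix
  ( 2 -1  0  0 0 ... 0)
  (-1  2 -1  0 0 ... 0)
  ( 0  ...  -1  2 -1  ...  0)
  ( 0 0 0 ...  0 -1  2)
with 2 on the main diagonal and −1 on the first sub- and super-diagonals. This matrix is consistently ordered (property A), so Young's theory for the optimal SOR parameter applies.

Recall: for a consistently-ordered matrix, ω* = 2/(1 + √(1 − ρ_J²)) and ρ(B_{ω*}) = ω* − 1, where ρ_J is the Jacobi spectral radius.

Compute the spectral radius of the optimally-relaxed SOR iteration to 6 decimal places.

ρ_SOR = 0.953852

ρ_J = max_k |cos(kπ/133)| = cos(π/133) = 0.999721
√(1−ρ_J²) simplifies to sin(π/133) = 0.0236188.
So ω* = 2/1.0236188 = 1.953852 (Young).
ρ_SOR = ω* − 1 ≈ 0.953852.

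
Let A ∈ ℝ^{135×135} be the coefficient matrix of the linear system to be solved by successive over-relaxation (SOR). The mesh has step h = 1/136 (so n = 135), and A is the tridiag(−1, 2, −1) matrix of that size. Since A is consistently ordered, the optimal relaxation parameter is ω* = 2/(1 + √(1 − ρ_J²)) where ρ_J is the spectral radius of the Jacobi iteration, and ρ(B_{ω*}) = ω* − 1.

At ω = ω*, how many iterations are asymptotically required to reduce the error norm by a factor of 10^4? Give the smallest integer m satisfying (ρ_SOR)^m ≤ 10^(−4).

B_J for the 135×135 system has eigenvalues cos(kπ/136); ρ_J = cos(π/136) = 0.9997332.
root = sin(π/136) = 0.0230979  (since 1−cos² = sin²).
ω* = 2/(1+0.0230979) = 1.9548471
[ρ_SOR] ω* − 1 = 0.9548471.
ρ_SOR^m ≤ 10^(−4) ⇔ m ≥ 4·ln10/(−ln 0.9548471) = 9.21034/0.0462041 = 199.340; m = ⌈199.340⌉ = 200.

m = 200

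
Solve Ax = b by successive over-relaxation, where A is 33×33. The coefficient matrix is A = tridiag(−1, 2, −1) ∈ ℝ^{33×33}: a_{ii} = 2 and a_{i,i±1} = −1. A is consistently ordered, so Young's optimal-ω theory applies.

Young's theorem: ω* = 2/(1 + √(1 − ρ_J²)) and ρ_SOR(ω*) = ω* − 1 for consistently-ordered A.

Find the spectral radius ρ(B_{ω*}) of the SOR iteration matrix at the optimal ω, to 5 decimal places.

ρ_SOR = 0.83105

B_J for the 33×33 system has eigenvalues cos(kπ/34); ρ_J = cos(π/34) = 0.99573.
1 − cos²(π/34) = sin²(π/34) ⇒ √(1−ρ_J²) = sin(π/34) = 0.092268.
ω* = 2 / (1 + 0.092268) = 2 / 1.092268 ≈ 1.83105.
ρ_SOR = ω* − 1 = 1.83105 − 1 = 0.83105.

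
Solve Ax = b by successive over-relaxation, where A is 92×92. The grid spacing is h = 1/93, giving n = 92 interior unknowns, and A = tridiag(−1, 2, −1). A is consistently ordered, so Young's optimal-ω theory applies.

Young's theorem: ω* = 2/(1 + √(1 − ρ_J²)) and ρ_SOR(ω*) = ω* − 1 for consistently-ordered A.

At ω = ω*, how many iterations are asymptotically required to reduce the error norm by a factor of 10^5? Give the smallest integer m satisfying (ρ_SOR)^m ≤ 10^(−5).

[ρ_J] n=92: ρ(B_J) = cos(π/(n+1)) = cos(π/93) = 0.9994295.
√(1−ρ_J²) = |sin(π/93)| = 0.0337741
So ω* = 2/1.0337741 = 1.9346586 (Young).
and ρ(B_{ω*}) = 1.9346586 − 1 = 0.9346586.
For 5 digits: m = 5·ln10 / (−ln 0.9346586) = 11.5129/0.067574 = 170.375; round up → m = 171.

m = 171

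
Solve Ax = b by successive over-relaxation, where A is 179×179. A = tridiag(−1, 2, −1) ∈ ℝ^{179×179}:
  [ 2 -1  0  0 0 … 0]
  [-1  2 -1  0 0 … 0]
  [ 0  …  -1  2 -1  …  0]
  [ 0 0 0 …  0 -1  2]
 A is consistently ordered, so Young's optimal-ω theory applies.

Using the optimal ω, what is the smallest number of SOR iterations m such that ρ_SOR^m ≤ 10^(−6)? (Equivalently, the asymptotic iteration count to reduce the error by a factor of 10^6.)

ρ_J = max_k |cos(kπ/180)| = cos(π/180) = 0.9998477
root = sin(π/180) = 0.0174524  (since 1−cos² = sin²).
Young: ω* = 2/(1+√(1−ρ_J²)) = 2/(1+0.0174524) = 2/1.0174524 = 1.9656939.
ρ(B_{ω*}) = ω*−1 = 0.9656939
For 6 digits: m = 6·ln10 / (−ln 0.9656939) = 13.8155/0.0349084 = 395.764; round up → m = 396.

m = 396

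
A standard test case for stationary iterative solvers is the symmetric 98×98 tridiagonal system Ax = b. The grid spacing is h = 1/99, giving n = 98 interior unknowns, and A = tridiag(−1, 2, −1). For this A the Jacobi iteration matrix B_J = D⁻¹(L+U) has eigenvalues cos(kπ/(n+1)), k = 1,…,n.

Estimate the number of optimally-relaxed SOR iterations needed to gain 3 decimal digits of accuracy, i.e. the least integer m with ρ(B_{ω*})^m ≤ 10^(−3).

m = 109

[ρ_J] n=98: ρ(B_J) = cos(π/(n+1)) = cos(π/99) = 0.9994965.
√(1−ρ_J²) = |sin(π/99)| = 0.0317279
ω* = 2 / (1 + 0.0317279) = 2 / 1.0317279 ≈ 1.9384956.
and ρ(B_{ω*}) = 1.9384956 − 1 = 0.9384956.
ρ_SOR^m ≤ 10^(−3) ⇔ m ≥ 3·ln10/(−ln 0.9384956) = 6.90776/0.0634771 = 108.823; m = ⌈108.823⌉ = 109.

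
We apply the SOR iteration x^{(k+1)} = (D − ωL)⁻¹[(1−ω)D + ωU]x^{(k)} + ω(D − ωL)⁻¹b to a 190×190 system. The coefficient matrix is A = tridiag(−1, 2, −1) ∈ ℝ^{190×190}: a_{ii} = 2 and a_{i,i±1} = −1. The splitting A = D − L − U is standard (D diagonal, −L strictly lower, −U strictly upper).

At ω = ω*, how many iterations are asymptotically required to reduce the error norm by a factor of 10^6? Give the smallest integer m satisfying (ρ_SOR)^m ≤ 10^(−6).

ρ_J = max_k |cos(kπ/191)| = cos(π/191) = 0.9998647
√(1−ρ_J²) = |sin(π/191)| = 0.0164474
Then 2/(1+√(1−ρ_J²)) = 2/(1+0.0164474); ω* = 2/1.0164474 = 1.9676375.
[ρ_SOR] ω* − 1 = 0.9676375.
Need (0.9676375)^m ≤ 10^(−6): m ≥ 6·ln10/|ln 0.9676375| = 13.8155/0.0328977 = 419.953 ⇒ m = 420.

m = 420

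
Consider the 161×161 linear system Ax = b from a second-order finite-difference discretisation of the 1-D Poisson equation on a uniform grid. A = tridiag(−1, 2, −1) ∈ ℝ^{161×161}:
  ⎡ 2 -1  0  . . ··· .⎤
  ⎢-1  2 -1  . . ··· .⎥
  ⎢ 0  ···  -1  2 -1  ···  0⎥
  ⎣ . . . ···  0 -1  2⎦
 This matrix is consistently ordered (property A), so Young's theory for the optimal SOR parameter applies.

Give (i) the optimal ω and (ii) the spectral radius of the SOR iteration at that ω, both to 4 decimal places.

spectrum of D⁻¹(L+U) = {cos(kπ/162) : 1≤k≤161}; ρ_J = cos(π/162) = 0.9998.
√(1−ρ_J²) = |sin(π/162)| = 0.01939
Young: ω* = 2/(1+√(1−ρ_J²)) = 2/(1+0.01939) = 2/1.01939 = 1.9620.
At ω = 1.9620 every |λ(B_ω)| = ω−1, so ρ_SOR = 0.9620.

ω* = 1.9620, ρ_SOR = 0.9620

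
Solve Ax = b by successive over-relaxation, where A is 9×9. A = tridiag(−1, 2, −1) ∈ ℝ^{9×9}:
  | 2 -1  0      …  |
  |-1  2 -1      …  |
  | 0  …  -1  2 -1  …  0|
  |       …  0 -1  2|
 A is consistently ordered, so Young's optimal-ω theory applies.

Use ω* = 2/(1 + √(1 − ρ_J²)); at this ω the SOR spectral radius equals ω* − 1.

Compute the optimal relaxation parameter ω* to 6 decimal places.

[ρ_J] n=9: ρ(B_J) = cos(π/(n+1)) = cos(π/10) = 0.951057.
√(1 − cos²(π/10)) = sin(π/10) ≈ 0.3090170.
So ω* = 2/1.3090170 = 1.527864 (Young).
ρ(B_{ω*}) = ω*−1 = 0.527864

ω* = 1.527864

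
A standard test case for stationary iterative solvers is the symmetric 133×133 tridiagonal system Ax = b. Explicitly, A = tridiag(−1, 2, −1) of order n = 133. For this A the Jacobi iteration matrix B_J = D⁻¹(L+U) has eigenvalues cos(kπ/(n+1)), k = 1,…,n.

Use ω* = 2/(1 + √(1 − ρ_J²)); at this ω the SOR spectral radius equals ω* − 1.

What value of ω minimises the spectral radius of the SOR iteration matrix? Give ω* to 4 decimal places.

[ρ_J] n=133: ρ(B_J) = cos(π/(n+1)) = cos(π/134) = 0.9997.
√(1−ρ_J²) simplifies to sin(π/134) = 0.02344.
Young: ω* = 2/(1+√(1−ρ_J²)) = 2/(1+0.02344) = 2/1.02344 = 1.9542.
At ω = 1.9542 every |λ(B_ω)| = ω−1, so ρ_SOR = 0.9542.

ω* = 1.9542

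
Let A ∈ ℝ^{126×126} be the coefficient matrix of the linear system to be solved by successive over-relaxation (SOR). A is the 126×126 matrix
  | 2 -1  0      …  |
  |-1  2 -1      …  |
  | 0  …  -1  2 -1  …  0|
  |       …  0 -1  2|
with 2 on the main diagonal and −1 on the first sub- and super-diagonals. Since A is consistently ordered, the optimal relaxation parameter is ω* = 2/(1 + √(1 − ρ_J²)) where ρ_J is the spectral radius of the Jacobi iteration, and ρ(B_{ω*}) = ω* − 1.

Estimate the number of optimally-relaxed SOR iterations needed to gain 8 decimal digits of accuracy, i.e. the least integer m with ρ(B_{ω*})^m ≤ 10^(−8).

n=126: λ(B_J) = 1 − λ(A)/2 = cos(kπ/127); k=1 gives ρ_J = 0.9996941.
root = sin(π/127) = 0.0247344  (since 1−cos² = sin²).
[ω*] 2 ÷ (1 + 0.0247344) = 2 ÷ 1.0247344 = 1.9517252.
At ω = 1.9517252 every |λ(B_ω)| = ω−1, so ρ_SOR = 0.9517252.
For 8 digits: m = 8·ln10 / (−ln 0.9517252) = 18.4207/0.0494789 = 372.294; round up → m = 373.

m = 373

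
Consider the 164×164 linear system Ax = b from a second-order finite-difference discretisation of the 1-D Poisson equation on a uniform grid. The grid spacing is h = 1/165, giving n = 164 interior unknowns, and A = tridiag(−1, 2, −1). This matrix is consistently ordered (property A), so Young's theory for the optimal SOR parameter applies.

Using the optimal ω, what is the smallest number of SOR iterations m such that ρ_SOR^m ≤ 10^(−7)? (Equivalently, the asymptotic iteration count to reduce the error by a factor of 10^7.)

ρ_J = max_k |cos(kπ/165)| = cos(π/165) = 0.9998187
1 − cos²(π/165) = sin²(π/165) ⇒ √(1−ρ_J²) = sin(π/165) = 0.0190388.
ω* = 2 / (1 + 0.0190388) = 2 / 1.0190388 ≈ 1.9626338.
At ω = 1.9626338 every |λ(B_ω)| = ω−1, so ρ_SOR = 0.9626338.
m ≥ 7·ln10 / (−ln 0.9626338) = 423.245; smallest integer m = 424.

m = 424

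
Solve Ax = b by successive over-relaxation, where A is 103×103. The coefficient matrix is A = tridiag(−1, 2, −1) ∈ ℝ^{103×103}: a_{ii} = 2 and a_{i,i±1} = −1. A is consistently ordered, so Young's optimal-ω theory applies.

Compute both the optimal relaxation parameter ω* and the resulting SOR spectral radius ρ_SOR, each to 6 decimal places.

[ρ_J] n=103: ρ(B_J) = cos(π/(n+1)) = cos(π/104) = 0.999544.
√(1−ρ_J²) = |sin(π/104)| = 0.0302030
Then 2/(1+√(1−ρ_J²)) = 2/(1+0.0302030); ω* = 2/1.0302030 = 1.941365.
ρ_SOR = ω* − 1 ≈ 0.941365.

ω* = 1.941365, ρ_SOR = 0.941365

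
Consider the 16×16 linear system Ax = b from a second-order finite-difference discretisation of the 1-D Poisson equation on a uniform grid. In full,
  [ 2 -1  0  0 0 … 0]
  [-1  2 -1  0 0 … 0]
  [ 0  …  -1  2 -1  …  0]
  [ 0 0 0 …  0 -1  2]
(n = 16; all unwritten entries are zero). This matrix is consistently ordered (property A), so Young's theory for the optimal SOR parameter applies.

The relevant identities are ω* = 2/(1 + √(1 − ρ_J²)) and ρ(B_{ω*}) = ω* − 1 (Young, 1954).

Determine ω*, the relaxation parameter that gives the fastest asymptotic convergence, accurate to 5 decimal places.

ω* = 1.68955

spectrum of D⁻¹(L+U) = {cos(kπ/17) : 1≤k≤16}; ρ_J = cos(π/17) = 0.98297.
root = sin(π/17) = 0.183750  (since 1−cos² = sin²).
Young: ω* = 2/(1+√(1−ρ_J²)) = 2/(1+0.183750) = 2/1.183750 = 1.68955.
ρ_SOR = ω* − 1 = 1.68955 − 1 = 0.68955.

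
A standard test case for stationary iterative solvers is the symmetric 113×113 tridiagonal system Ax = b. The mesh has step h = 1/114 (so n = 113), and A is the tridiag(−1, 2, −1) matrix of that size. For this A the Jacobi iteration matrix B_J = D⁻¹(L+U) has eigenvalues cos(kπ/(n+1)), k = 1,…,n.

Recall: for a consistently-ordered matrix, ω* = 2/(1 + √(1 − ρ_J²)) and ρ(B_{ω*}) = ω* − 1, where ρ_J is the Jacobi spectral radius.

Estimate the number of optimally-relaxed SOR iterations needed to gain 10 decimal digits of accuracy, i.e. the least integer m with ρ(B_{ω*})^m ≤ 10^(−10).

m = 418

n=113: λ(B_J) = 1 − λ(A)/2 = cos(kπ/114); k=1 gives ρ_J = 0.9996203.
√(1−ρ_J²) simplifies to sin(π/114) = 0.0275543.
[ω*] 2 ÷ (1 + 0.0275543) = 2 ÷ 1.0275543 = 1.9463692.
At ω = 1.9463692 every |λ(B_ω)| = ω−1, so ρ_SOR = 0.9463692.
(0.9463692)^m ≤ 10^{−10}  ⇒  m·ln(0.9463692) ≤ −10·ln10  ⇒  m ≥ 417.722  ⇒  m = 418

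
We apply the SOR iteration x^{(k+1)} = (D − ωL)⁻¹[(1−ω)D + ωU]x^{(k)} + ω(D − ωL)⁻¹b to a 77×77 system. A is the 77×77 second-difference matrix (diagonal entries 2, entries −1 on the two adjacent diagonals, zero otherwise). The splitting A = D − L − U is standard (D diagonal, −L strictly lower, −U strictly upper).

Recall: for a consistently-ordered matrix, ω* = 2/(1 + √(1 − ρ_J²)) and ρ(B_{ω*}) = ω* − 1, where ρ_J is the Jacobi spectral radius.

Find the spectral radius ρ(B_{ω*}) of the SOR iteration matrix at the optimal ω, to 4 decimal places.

½·tridiag(1,0,1) at n=77: λ_k = cos(kπ/78); max |λ| at k=1 ⇒ ρ_J = cos(π/78) ≈ 0.9992.
√(1−ρ_J²) = |sin(π/78)| = 0.04027
ω* = 2/(1 + 0.04027) = 2/1.04027 = 1.9226.
ρ_SOR = ω* − 1 ≈ 0.9226.

ρ_SOR = 0.9226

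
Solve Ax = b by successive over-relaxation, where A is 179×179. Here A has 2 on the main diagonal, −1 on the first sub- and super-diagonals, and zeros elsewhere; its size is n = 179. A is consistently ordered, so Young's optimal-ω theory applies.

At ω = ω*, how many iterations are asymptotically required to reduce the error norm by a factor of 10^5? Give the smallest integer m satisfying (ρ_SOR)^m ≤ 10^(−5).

m = 330

½·tridiag(1,0,1) at n=179: λ_k = cos(kπ/180); max |λ| at k=1 ⇒ ρ_J = cos(π/180) ≈ 0.9998477.
√(1−ρ_J²) simplifies to sin(π/180) = 0.0174524.
Then 2/(1+√(1−ρ_J²)) = 2/(1+0.0174524); ω* = 2/1.0174524 = 1.9656939.
ρ(B_{ω*}) = ω*−1 = 0.9656939
(0.9656939)^m ≤ 10^{−5}  ⇒  m·ln(0.9656939) ≤ −5·ln10  ⇒  m ≥ 329.803  ⇒  m = 330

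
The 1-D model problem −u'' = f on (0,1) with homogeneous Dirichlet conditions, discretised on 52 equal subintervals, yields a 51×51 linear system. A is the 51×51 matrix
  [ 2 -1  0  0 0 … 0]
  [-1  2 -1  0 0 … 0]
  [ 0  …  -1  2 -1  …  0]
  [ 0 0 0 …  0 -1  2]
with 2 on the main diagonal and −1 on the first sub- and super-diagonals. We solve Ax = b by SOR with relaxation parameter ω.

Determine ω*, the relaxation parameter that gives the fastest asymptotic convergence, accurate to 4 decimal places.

spectrum of D⁻¹(L+U) = {cos(kπ/52) : 1≤k≤51}; ρ_J = cos(π/52) = 0.9982.
√(1−ρ_J²) simplifies to sin(π/52) = 0.06038.
ω* = 2/(1 + 0.06038) = 2/1.06038 = 1.8861.
[ρ_SOR] ω* − 1 = 0.8861.

ω* = 1.8861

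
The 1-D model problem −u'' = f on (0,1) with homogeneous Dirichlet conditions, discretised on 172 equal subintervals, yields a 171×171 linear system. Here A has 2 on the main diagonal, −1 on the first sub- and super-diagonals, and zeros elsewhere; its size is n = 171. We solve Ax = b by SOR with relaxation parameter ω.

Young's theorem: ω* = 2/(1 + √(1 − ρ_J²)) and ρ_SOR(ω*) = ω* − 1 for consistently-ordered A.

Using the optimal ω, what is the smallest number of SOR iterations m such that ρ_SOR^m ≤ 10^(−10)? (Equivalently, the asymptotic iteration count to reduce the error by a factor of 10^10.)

m = 631

With n=171, ρ(Jacobi) = cos(π/172) = 0.9998332.
√(1 − cos²(π/172)) = sin(π/172) ≈ 0.0182641.
Then 2/(1+√(1−ρ_J²)) = 2/(1+0.0182641); ω* = 2/1.0182641 = 1.9641270.
[ρ_SOR] ω* − 1 = 0.9641270.
For 10 digits: m = 10·ln10 / (−ln 0.9641270) = 23.0259/0.0365323 = 630.289; round up → m = 631.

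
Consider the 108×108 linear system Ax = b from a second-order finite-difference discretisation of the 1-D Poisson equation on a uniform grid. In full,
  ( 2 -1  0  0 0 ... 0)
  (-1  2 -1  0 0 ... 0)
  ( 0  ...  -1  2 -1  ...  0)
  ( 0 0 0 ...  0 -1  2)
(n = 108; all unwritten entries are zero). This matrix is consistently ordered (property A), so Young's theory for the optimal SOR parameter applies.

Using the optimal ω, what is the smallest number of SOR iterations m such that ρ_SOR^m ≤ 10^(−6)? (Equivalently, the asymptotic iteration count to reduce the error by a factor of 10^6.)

[ρ_J] n=108: ρ(B_J) = cos(π/(n+1)) = cos(π/109) = 0.9995847.
root = sin(π/109) = 0.0288180  (since 1−cos² = sin²).
[ω*] 2 ÷ (1 + 0.0288180) = 2 ÷ 1.0288180 = 1.9439784.
and ρ(B_{ω*}) = 1.9439784 − 1 = 0.9439784.
Need (0.9439784)^m ≤ 10^(−6): m ≥ 6·ln10/|ln 0.9439784| = 13.8155/0.057652 = 239.636 ⇒ m = 240.

m = 240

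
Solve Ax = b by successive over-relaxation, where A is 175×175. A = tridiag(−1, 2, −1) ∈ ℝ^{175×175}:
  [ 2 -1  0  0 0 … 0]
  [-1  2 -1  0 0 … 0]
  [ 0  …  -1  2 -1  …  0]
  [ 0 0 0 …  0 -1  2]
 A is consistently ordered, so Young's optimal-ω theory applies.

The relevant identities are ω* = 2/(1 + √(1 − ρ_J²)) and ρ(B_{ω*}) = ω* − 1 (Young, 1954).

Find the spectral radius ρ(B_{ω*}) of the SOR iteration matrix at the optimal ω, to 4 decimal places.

[ρ_J] n=175: ρ(B_J) = cos(π/(n+1)) = cos(π/176) = 0.9998.
1 − cos²(π/176) = sin²(π/176) ⇒ √(1−ρ_J²) = sin(π/176) = 0.01785.
Then 2/(1+√(1−ρ_J²)) = 2/(1+0.01785); ω* = 2/1.01785 = 1.9649.
and ρ(B_{ω*}) = 1.9649 − 1 = 0.9649.

ρ_SOR = 0.9649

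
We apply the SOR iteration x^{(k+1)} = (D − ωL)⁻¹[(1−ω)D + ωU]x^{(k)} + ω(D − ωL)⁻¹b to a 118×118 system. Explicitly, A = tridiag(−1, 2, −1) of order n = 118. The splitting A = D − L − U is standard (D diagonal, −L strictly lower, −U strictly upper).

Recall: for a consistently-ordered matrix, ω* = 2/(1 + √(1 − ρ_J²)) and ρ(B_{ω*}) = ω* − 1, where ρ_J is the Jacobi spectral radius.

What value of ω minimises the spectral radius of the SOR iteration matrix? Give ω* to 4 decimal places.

spectrum of D⁻¹(L+U) = {cos(kπ/119) : 1≤k≤118}; ρ_J = cos(π/119) = 0.9997.
root = sin(π/119) = 0.02640  (since 1−cos² = sin²).
ω* = 2/(1+0.02640) = 1.9486
and ρ(B_{ω*}) = 1.9486 − 1 = 0.9486.

ω* = 1.9486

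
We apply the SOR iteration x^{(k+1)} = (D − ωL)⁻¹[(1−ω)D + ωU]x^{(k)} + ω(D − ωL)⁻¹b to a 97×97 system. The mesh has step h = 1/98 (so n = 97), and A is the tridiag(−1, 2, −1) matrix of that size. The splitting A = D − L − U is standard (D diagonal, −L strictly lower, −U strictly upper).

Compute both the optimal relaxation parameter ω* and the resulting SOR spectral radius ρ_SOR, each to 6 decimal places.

ρ_J = max_k |cos(kπ/98)| = cos(π/98) = 0.999486
root = sin(π/98) = 0.0320516  (since 1−cos² = sin²).
ω* = 2 / (1 + 0.0320516) = 2 / 1.0320516 ≈ 1.937888.
At ω = 1.937888 every |λ(B_ω)| = ω−1, so ρ_SOR = 0.937888.

ω* = 1.937888, ρ_SOR = 0.937888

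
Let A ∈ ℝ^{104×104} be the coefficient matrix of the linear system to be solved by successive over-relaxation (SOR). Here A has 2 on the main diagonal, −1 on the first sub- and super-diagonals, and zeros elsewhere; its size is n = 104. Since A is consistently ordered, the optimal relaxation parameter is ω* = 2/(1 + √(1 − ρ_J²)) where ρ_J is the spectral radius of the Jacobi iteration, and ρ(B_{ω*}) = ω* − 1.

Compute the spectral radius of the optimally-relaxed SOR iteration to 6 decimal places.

ρ_SOR = 0.941907

[ρ_J] n=104: ρ(B_J) = cos(π/(n+1)) = cos(π/105) = 0.999552.
√(1−ρ_J²) simplifies to sin(π/105) = 0.0299155.
Young: ω* = 2/(1+√(1−ρ_J²)) = 2/(1+0.0299155) = 2/1.0299155 = 1.941907.
and ρ(B_{ω*}) = 1.941907 − 1 = 0.941907.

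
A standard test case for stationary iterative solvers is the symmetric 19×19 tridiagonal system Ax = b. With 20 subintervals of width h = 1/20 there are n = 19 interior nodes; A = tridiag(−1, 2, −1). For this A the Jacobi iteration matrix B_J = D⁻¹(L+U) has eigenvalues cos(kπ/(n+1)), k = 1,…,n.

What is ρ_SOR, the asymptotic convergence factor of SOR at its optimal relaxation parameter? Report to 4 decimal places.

B_J for the 19×19 system has eigenvalues cos(kπ/20); ρ_J = cos(π/20) = 0.9877.
√(1−ρ_J²) = |sin(π/20)| = 0.15643
ω* = 2/(1+0.15643) = 1.7295
ρ_SOR = ω* − 1 = 1.7295 − 1 = 0.7295.

ρ_SOR = 0.7295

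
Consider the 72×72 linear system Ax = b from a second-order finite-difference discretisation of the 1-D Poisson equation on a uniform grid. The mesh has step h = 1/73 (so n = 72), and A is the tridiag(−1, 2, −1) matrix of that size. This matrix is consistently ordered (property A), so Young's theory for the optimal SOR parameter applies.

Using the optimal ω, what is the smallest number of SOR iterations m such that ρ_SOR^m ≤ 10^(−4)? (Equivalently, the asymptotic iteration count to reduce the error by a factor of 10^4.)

m = 107

spectrum of D⁻¹(L+U) = {cos(kπ/73) : 1≤k≤72}; ρ_J = cos(π/73) = 0.9990741.
√(1−ρ_J²) simplifies to sin(π/73) = 0.0430222.
[ω*] 2 ÷ (1 + 0.0430222) = 2 ÷ 1.0430222 = 1.9175047.
Hence ρ(B_{ω*}) = 1.9175047 − 1 = 0.9175047.
m ≥ 4·ln10 / (−ln 0.9175047) = 106.976; smallest integer m = 107.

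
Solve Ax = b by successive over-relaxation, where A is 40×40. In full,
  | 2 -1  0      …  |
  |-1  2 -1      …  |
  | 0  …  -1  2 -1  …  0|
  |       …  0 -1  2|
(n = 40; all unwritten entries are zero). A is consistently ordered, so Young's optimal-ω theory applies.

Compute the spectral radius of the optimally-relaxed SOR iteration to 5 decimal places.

n=40: λ(B_J) = 1 − λ(A)/2 = cos(kπ/41); k=1 gives ρ_J = 0.99707.
√(1−ρ_J²) simplifies to sin(π/41) = 0.076549.
Then 2/(1+√(1−ρ_J²)) = 2/(1+0.076549); ω* = 2/1.076549 = 1.85779.
and ρ(B_{ω*}) = 1.85779 − 1 = 0.85779.

ρ_SOR = 0.85779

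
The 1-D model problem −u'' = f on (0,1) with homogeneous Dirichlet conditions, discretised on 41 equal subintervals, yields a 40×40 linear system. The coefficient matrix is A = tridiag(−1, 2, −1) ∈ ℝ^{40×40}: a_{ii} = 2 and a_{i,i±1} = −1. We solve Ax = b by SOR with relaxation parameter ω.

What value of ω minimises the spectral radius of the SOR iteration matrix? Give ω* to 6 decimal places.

ω* = 1.857788

½·tridiag(1,0,1) at n=40: λ_k = cos(kπ/41); max |λ| at k=1 ⇒ ρ_J = cos(π/41) ≈ 0.997066.
√(1−ρ_J²) = |sin(π/41)| = 0.0765493
So ω* = 2/1.0765493 = 1.857788 (Young).
[ρ_SOR] ω* − 1 = 0.857788.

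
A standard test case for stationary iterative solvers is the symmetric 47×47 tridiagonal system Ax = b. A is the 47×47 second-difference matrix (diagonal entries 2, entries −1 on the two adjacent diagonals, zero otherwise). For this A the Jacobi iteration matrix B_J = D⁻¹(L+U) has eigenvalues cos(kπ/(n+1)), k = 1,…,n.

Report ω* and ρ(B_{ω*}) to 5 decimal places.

ω* = 1.87722, ρ_SOR = 0.87722

n=47: λ(B_J) = 1 − λ(A)/2 = cos(kπ/48); k=1 gives ρ_J = 0.99786.
1 − cos²(π/48) = sin²(π/48) ⇒ √(1−ρ_J²) = sin(π/48) = 0.065403.
ω* = 2/(1 + 0.065403) = 2/1.065403 = 1.87722.
and ρ(B_{ω*}) = 1.87722 − 1 = 0.87722.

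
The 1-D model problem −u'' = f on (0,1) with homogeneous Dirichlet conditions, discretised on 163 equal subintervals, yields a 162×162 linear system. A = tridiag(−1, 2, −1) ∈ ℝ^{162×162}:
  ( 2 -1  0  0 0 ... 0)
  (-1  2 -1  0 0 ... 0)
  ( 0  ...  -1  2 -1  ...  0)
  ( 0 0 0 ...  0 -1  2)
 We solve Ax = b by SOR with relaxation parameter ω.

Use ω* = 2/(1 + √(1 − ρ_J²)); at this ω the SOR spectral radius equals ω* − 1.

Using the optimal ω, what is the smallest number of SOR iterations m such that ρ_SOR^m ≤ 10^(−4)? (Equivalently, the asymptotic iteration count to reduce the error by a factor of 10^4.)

m = 239

½·tridiag(1,0,1) at n=162: λ_k = cos(kπ/163); max |λ| at k=1 ⇒ ρ_J = cos(π/163) ≈ 0.9998143.
root = sin(π/163) = 0.0192724  (since 1−cos² = sin²).
So ω* = 2/1.0192724 = 1.9621840 (Young).
ρ(B_{ω*}) = ω*−1 = 0.9621840
ρ_SOR^m ≤ 10^(−4) ⇔ m ≥ 4·ln10/(−ln 0.9621840) = 9.21034/0.0385496 = 238.922; m = ⌈238.922⌉ = 239.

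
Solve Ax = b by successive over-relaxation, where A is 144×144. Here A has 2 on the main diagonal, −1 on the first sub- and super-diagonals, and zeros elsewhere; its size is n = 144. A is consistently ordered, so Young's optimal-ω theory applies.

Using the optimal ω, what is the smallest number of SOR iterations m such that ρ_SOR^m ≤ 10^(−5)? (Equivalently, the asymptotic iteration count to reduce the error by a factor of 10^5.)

m = 266

spectrum of D⁻¹(L+U) = {cos(kπ/145) : 1≤k≤144}; ρ_J = cos(π/145) = 0.9997653.
√(1−ρ_J²) = |sin(π/145)| = 0.0216645
So ω* = 2/1.0216645 = 1.9575898 (Young).
and ρ(B_{ω*}) = 1.9575898 − 1 = 0.9575898.
5·ln10 = 11.5129; −ln(0.9575898) = 0.0433358; m = ⌈11.5129/0.0433358⌉ = ⌈265.667⌉ = 266.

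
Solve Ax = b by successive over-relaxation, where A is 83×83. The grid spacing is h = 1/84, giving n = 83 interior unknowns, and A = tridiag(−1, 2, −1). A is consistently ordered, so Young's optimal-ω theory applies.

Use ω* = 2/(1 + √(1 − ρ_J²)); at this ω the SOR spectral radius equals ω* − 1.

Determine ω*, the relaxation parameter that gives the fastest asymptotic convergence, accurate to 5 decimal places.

spectrum of D⁻¹(L+U) = {cos(kπ/84) : 1≤k≤83}; ρ_J = cos(π/84) = 0.99930.
√(1 − cos²(π/84)) = sin(π/84) ≈ 0.037391.
So ω* = 2/1.037391 = 1.92791 (Young).
At ω = 1.92791 every |λ(B_ω)| = ω−1, so ρ_SOR = 0.92791.

ω* = 1.92791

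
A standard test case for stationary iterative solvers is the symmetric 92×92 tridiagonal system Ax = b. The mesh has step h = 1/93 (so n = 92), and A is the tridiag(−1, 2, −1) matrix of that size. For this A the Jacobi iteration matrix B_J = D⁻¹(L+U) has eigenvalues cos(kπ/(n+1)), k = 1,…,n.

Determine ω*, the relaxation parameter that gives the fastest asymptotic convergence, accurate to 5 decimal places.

ω* = 1.93466

spectrum of D⁻¹(L+U) = {cos(kπ/93) : 1≤k≤92}; ρ_J = cos(π/93) = 0.99943.
1 − cos²(π/93) = sin²(π/93) ⇒ √(1−ρ_J²) = sin(π/93) = 0.033774.
Then 2/(1+√(1−ρ_J²)) = 2/(1+0.033774); ω* = 2/1.033774 = 1.93466.
ρ_SOR = ω* − 1 = 1.93466 − 1 = 0.93466.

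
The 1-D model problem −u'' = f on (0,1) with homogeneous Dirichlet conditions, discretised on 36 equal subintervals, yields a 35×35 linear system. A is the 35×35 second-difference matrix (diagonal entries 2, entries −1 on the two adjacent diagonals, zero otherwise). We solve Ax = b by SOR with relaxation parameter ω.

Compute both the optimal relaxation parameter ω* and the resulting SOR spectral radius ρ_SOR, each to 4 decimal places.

n=35: λ(B_J) = 1 − λ(A)/2 = cos(kπ/36); k=1 gives ρ_J = 0.9962.
√(1 − cos²(π/36)) = sin(π/36) ≈ 0.08716.
ω* = 2/(1 + 0.08716) = 2/1.08716 = 1.8397.
ρ_SOR = ω* − 1 ≈ 0.8397.

ω* = 1.8397, ρ_SOR = 0.8397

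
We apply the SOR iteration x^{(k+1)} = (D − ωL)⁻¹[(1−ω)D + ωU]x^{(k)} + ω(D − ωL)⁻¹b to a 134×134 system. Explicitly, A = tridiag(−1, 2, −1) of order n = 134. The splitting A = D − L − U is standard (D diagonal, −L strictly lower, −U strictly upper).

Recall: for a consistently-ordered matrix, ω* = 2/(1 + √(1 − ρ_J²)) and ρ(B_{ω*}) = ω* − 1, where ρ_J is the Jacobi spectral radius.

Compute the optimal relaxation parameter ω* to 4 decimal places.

ω* = 1.9545

spectrum of D⁻¹(L+U) = {cos(kπ/135) : 1≤k≤134}; ρ_J = cos(π/135) = 0.9997.
√(1 − cos²(π/135)) = sin(π/135) ≈ 0.02327.
So ω* = 2/1.02327 = 1.9545 (Young).
[ρ_SOR] ω* − 1 = 0.9545.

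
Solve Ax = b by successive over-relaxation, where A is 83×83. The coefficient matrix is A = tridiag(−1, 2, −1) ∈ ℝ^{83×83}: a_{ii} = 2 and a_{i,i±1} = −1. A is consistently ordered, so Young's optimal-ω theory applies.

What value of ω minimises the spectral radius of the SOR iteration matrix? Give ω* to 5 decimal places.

n=83: λ(B_J) = 1 − λ(A)/2 = cos(kπ/84); k=1 gives ρ_J = 0.99930.
√(1−ρ_J²) = |sin(π/84)| = 0.037391
Then 2/(1+√(1−ρ_J²)) = 2/(1+0.037391); ω* = 2/1.037391 = 1.92791.
[ρ_SOR] ω* − 1 = 0.92791.

ω* = 1.92791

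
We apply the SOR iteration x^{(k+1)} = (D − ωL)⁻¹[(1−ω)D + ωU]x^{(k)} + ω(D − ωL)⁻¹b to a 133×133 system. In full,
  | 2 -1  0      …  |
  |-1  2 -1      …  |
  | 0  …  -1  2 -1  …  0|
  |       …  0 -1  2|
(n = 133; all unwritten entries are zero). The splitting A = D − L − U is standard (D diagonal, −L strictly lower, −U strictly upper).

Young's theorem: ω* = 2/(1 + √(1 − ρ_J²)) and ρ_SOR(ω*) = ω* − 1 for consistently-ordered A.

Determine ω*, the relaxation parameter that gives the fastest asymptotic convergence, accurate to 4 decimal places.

½·tridiag(1,0,1) at n=133: λ_k = cos(kπ/134); max |λ| at k=1 ⇒ ρ_J = cos(π/134) ≈ 0.9997.
1 − cos²(π/134) = sin²(π/134) ⇒ √(1−ρ_J²) = sin(π/134) = 0.02344.
So ω* = 2/1.02344 = 1.9542 (Young).
ρ_SOR = ω* − 1 ≈ 0.9542.

ω* = 1.9542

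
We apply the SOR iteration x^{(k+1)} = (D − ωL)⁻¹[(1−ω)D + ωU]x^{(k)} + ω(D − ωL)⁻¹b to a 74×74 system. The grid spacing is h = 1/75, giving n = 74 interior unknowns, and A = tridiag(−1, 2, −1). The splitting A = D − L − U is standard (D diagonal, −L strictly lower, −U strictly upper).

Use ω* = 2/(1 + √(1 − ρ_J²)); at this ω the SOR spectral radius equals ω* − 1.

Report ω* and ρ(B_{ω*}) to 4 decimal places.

n=74: λ(B_J) = 1 − λ(A)/2 = cos(kπ/75); k=1 gives ρ_J = 0.9991.
√(1−ρ_J²) = |sin(π/75)| = 0.04188
ω* = 2/(1 + 0.04188) = 2/1.04188 = 1.9196.
ρ_SOR = ω* − 1 ≈ 0.9196.

ω* = 1.9196, ρ_SOR = 0.9196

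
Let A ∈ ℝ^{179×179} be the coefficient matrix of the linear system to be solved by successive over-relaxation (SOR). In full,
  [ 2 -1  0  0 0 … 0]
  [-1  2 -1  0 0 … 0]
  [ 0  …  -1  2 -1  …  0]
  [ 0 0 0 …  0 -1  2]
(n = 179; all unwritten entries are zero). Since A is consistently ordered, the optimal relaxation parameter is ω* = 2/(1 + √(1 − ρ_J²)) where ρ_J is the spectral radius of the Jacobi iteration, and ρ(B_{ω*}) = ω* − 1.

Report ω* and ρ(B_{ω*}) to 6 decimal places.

½·tridiag(1,0,1) at n=179: λ_k = cos(kπ/180); max |λ| at k=1 ⇒ ρ_J = cos(π/180) ≈ 0.999848.
√(1−ρ_J²) simplifies to sin(π/180) = 0.0174524.
ω* = 2/(1 + 0.0174524) = 2/1.0174524 = 1.965694.
[ρ_SOR] ω* − 1 = 0.965694.

ω* = 1.965694, ρ_SOR = 0.965694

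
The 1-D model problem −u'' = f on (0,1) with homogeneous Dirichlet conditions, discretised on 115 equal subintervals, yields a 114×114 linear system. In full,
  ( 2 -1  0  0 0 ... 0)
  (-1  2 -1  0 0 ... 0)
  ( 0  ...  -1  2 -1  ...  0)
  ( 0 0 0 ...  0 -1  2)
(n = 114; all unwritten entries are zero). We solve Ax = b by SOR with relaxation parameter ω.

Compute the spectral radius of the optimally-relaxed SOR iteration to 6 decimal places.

ρ_SOR = 0.946823

spectrum of D⁻¹(L+U) = {cos(kπ/115) : 1≤k≤114}; ρ_J = cos(π/115) = 0.999627.
root = sin(π/115) = 0.0273148  (since 1−cos² = sin²).
Then 2/(1+√(1−ρ_J²)) = 2/(1+0.0273148); ω* = 2/1.0273148 = 1.946823.
Hence ρ(B_{ω*}) = 1.946823 − 1 = 0.946823.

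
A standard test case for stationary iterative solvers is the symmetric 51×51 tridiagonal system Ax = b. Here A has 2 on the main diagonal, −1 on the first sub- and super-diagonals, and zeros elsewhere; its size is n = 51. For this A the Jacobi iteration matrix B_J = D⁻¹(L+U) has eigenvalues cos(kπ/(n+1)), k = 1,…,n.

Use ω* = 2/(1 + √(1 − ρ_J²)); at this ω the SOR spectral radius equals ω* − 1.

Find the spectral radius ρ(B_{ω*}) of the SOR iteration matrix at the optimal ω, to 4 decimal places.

[ρ_J] n=51: ρ(B_J) = cos(π/(n+1)) = cos(π/52) = 0.9982.
√(1−ρ_J²) simplifies to sin(π/52) = 0.06038.
So ω* = 2/1.06038 = 1.8861 (Young).
ρ(B_{ω*}) = ω*−1 = 0.8861

ρ_SOR = 0.8861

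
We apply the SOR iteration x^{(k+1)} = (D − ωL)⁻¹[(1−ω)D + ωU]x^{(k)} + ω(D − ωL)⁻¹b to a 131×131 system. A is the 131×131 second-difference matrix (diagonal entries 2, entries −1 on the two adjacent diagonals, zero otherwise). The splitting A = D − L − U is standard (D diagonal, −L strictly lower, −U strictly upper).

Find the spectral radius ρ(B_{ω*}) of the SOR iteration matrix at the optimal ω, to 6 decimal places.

ρ_SOR = 0.953511

With n=131, ρ(Jacobi) = cos(π/132) = 0.999717.
√(1−ρ_J²) simplifies to sin(π/132) = 0.0237977.
Young: ω* = 2/(1+√(1−ρ_J²)) = 2/(1+0.0237977) = 2/1.0237977 = 1.953511.
and ρ(B_{ω*}) = 1.953511 − 1 = 0.953511.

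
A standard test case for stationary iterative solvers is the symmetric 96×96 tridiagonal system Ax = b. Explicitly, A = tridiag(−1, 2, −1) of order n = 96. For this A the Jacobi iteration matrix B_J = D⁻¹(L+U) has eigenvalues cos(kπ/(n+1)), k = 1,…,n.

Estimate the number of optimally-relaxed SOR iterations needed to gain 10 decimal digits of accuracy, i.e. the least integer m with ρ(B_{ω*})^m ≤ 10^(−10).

m = 356

With n=96, ρ(Jacobi) = cos(π/97) = 0.9994756.
√(1−ρ_J²) = |sin(π/97)| = 0.0323819
ω* = 2/(1+0.0323819) = 1.9372676
Hence ρ(B_{ω*}) = 1.9372676 − 1 = 0.9372676.
m ≥ 10·ln10 / (−ln 0.9372676) = 355.413; smallest integer m = 356.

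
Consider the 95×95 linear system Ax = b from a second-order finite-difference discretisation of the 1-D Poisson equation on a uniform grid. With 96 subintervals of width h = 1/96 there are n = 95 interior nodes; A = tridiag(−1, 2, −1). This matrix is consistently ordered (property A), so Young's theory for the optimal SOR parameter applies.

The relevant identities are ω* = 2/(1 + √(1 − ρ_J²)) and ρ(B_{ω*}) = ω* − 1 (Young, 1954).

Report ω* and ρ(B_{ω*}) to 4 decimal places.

ω* = 1.9366, ρ_SOR = 0.9366

With n=95, ρ(Jacobi) = cos(π/96) = 0.9995.
root = sin(π/96) = 0.03272  (since 1−cos² = sin²).
Young: ω* = 2/(1+√(1−ρ_J²)) = 2/(1+0.03272) = 2/1.03272 = 1.9366.
At ω = 1.9366 every |λ(B_ω)| = ω−1, so ρ_SOR = 0.9366.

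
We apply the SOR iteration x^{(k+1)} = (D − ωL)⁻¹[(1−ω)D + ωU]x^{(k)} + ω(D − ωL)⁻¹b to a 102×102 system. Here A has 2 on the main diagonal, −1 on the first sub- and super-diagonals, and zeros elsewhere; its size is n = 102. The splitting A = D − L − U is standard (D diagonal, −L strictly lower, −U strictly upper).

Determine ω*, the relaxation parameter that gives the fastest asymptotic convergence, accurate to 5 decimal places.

B_J for the 102×102 system has eigenvalues cos(kπ/103); ρ_J = cos(π/103) = 0.99953.
1 − cos²(π/103) = sin²(π/103) ⇒ √(1−ρ_J²) = sin(π/103) = 0.030496.
[ω*] 2 ÷ (1 + 0.030496) = 2 ÷ 1.030496 = 1.94081.
[ρ_SOR] ω* − 1 = 0.94081.

ω* = 1.94081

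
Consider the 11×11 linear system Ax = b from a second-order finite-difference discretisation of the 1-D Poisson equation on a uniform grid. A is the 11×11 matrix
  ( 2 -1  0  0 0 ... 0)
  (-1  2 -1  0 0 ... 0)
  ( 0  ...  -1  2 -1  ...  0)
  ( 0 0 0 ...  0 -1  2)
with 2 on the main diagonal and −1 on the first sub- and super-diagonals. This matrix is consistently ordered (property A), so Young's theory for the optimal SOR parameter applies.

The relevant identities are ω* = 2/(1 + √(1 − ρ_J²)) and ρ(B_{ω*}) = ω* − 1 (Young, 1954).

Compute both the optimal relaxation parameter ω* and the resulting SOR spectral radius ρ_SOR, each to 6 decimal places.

n=11: λ(B_J) = 1 − λ(A)/2 = cos(kπ/12); k=1 gives ρ_J = 0.965926.
√(1 − cos²(π/12)) = sin(π/12) ≈ 0.2588190.
Young: ω* = 2/(1+√(1−ρ_J²)) = 2/(1+0.2588190) = 2/1.2588190 = 1.588791.
ρ_SOR = ω* − 1 = 1.588791 − 1 = 0.588791.

ω* = 1.588791, ρ_SOR = 0.588791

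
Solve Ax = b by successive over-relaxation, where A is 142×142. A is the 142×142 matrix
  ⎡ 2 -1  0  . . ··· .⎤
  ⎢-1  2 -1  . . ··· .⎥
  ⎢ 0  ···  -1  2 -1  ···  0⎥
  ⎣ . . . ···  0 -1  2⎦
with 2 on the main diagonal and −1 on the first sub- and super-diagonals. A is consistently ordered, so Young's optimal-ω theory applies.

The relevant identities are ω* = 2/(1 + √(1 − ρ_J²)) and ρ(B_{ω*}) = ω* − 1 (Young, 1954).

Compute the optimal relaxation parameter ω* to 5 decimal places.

ω* = 1.95701

With n=142, ρ(Jacobi) = cos(π/143) = 0.99976.
√(1−ρ_J²) = |sin(π/143)| = 0.021967
Young: ω* = 2/(1+√(1−ρ_J²)) = 2/(1+0.021967) = 2/1.021967 = 1.95701.
ρ_SOR = ω* − 1 ≈ 0.95701.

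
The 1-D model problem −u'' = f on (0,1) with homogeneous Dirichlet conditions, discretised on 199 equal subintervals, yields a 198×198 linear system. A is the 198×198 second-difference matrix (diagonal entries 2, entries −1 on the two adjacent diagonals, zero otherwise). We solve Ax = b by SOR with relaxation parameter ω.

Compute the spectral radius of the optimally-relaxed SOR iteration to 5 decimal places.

ρ_SOR = 0.96892

½·tridiag(1,0,1) at n=198: λ_k = cos(kπ/199); max |λ| at k=1 ⇒ ρ_J = cos(π/199) ≈ 0.99988.
1 − cos²(π/199) = sin²(π/199) ⇒ √(1−ρ_J²) = sin(π/199) = 0.015786.
ω* = 2 / (1 + 0.015786) = 2 / 1.015786 ≈ 1.96892.
ρ_SOR = ω* − 1 ≈ 0.96892.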